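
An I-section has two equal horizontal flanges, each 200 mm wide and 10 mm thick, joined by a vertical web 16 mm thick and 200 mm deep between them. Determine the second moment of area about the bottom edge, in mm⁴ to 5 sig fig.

I_base ≈ 1.4192 × 10⁸ mm⁴

Break the section into simple shapes (no overlaps), measuring from the bottom-left corner of the bounding box.
Bottom flange: 200 × 10, A = 2 000 mm², y = 5 mm, Ī = 16666.67 mm⁴.
Web: 16 × 200, A = 3 200 mm², y = 110 mm, Ī = 10 666 667 mm⁴.
Top flange: 200 × 10, A = 2 000 mm², y = 215 mm, Ī = 16666.67 mm⁴.
Transfer each piece to a horizontal axis along the bottom face using Ī + A·d² with d = y − 0:
  bottom flange: d = 5 mm → contributes +66666.67 mm⁴
  web: d = 110 mm → contributes +49 386 667 mm⁴
  top flange: d = 215 mm → contributes +92 466 667 mm⁴
Total I = 141 920 000 mm⁴.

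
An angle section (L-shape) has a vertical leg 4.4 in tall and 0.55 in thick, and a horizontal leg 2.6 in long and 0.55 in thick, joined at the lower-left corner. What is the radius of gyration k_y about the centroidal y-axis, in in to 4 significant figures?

k_y ≈ 0.7035 in

Split into non-overlapping primitives; take the origin at the lower-left of the bounding box.
Vertical leg: 0.55 × 4.4, A = 2.42 in², x = 0.275 in, Ī = 0.0610042 in⁴.
Horizontal leg (remainder): 2.05 × 0.55, A = 1.1275 in², x = 1.575 in, Ī = 0.39486 in⁴.
Centroid: x̄ = ΣA·x / ΣA = 0.688178 in.
Transfer each piece to the centroidal y-axis using Ī + A·d² with d = x − 0.688178:
  vertical leg: d = -0.413178 in → contributes +0.474138 in⁴
  horizontal leg (remainder): d = 0.886822 in → contributes +1.28159 in⁴
Total I = 1.75572 in⁴.
Radius of gyration: k = √(I/A) = √(1.75572 / 3.5475) = 0.703504 in.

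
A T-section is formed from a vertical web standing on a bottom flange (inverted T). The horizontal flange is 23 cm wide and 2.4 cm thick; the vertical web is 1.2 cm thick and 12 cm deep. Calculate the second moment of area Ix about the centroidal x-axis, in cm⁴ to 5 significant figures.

Ix ≈ 791.34 cm⁴

Decompose the section into non-overlapping parts with the origin at the bottom-left of its bounding rectangle.
Flange: 23 × 2.4, A = 55.2 cm², y = 1.2 cm, Ī = 26.496 cm⁴.
Web: 1.2 × 12, A = 14.4 cm², y = 8.4 cm, Ī = 172.8 cm⁴.
Centroid: ȳ = ΣA·y / ΣA = 2.689655 cm.
Transfer each piece to the centroidal x-axis using Ī + A·d² with d = y − 2.689655:
  flange: d = -1.489655 cm → contributes +148.9888 cm⁴
  web: d = 5.710345 cm → contributes +642.3557 cm⁴
Total I = 791.3446 cm⁴.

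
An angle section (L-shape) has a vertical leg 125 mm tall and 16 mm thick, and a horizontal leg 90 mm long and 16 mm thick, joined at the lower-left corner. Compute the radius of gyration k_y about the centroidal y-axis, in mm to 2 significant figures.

Break the section into simple shapes (no overlaps), measuring from the bottom-left corner of the bounding box.
Vertical leg: 16 × 125, A = 2 000 mm², x = 8 mm, Ī = 42 667 mm⁴.
Horizontal leg (remainder): 74 × 16, A = 1 184 mm², x = 53 mm, Ī = 540 299 mm⁴.
Centroid: x̄ = ΣA·x / ΣA = 24.73 mm.
Transfer each piece to the centroidal y-axis using Ī + A·d² with d = x − 24.73:
  vertical leg: d = -16.73 mm → contributes +602 698 mm⁴
  horizontal leg (remainder): d = 28.27 mm → contributes +1 486 298 mm⁴
Total I = 2 088 995 mm⁴.
Radius of gyration: k = √(I/A) = √(2 088 995 / 3 184) = 25.61 mm.

k_y ≈ 26 mm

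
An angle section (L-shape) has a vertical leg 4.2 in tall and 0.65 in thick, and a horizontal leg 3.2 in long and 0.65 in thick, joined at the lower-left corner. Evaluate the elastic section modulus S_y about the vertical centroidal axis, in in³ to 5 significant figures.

S_y ≈ 1.6007 in³

Decompose the section into non-overlapping parts with the origin at the bottom-left of its bounding rectangle.
Vertical leg: 0.65 × 4.2, A = 2.73 in², x = 0.325 in, Ī = 0.09611875 in⁴.
Horizontal leg (remainder): 2.55 × 0.65, A = 1.6575 in², x = 1.925 in, Ī = 0.8981578 in⁴.
Centroid: x̄ = ΣA·x / ΣA = 0.9294444 in.
Transfer each piece to the vertical centroidal axis using Ī + A·d² with d = x − 0.9294444:
  vertical leg: d = -0.6044444 in → contributes +1.093533 in⁴
  horizontal leg (remainder): d = 0.9955556 in → contributes +2.540957 in⁴
Total I = 3.63449 in⁴.
Extreme fibre distance c = 2.270556 in; S = I/c = 1.600705 in³.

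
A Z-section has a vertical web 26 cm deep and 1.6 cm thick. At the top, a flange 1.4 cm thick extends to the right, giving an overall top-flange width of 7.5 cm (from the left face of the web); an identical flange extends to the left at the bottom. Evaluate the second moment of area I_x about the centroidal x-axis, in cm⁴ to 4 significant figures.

I_x ≈ 4845 cm⁴

Split into non-overlapping primitives; take the origin at the lower-left of the bounding box.
Web: 1.6 × 26, A = 41.6 cm², y = 13 cm, Ī = 2343.47 cm⁴.
Top flange (beyond web): 5.9 × 1.4, A = 8.26 cm², y = 25.3 cm, Ī = 1.34913 cm⁴.
Bottom flange (beyond web): 5.9 × 1.4, A = 8.26 cm², y = 0.7 cm, Ī = 1.34913 cm⁴.
Centroid: ȳ = ΣA·y / ΣA = 13 cm.
Transfer each piece to the centroidal x-axis using Ī + A·d² with d = y − 13:
  web: d = 0 cm → contributes +2343.47 cm⁴
  top flange (beyond web): d = 12.3 cm → contributes +1 251 cm⁴
  bottom flange (beyond web): d = -12.3 cm → contributes +1 251 cm⁴
Total I = 4845.48 cm⁴.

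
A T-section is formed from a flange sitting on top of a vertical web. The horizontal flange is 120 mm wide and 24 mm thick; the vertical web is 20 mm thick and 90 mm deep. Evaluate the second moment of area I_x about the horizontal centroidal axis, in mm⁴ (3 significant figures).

Break the section into simple shapes (no overlaps), measuring from the bottom-left corner of the bounding box.
Flange: 120 × 24, A = 2 880 mm², y = 102 mm, Ī = 138 240 mm⁴.
Web: 20 × 90, A = 1 800 mm², y = 45 mm, Ī = 1 215 000 mm⁴.
Centroid: ȳ = ΣA·y / ΣA = 80.077 mm.
Transfer each piece to the horizontal centroidal axis using Ī + A·d² with d = y − 80.077:
  flange: d = 21.923 mm → contributes +1 522 429 mm⁴
  web: d = -35.077 mm → contributes +3 429 703 mm⁴
Total I = 4 952 132 mm⁴.

I_x ≈ 4.95 × 10⁶ mm⁴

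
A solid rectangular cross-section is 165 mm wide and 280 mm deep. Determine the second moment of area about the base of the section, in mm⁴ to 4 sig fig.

The section: 165 × 280, A = 46 200 mm², y = 140 mm, Ī = 301 840 000 mm⁴.
Transfer it to the base of the section using Ī + A·d² with d = y − 0:
  the section: d = 140 mm → contributes +1 207 360 000 mm⁴
Total I = 1 207 360 000 mm⁴.

I_base ≈ 1.207 × 10⁹ mm⁴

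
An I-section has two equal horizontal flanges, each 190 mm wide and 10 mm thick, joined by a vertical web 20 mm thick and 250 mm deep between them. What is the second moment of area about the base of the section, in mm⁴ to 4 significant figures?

Treat the section as a set of non-overlapping primitives; coordinates are from the bounding-box lower-left.
Bottom flange: 190 × 10, A = 1 900 mm², y = 5 mm, Ī = 15833.3 mm⁴.
Web: 20 × 250, A = 5 000 mm², y = 135 mm, Ī = 26 041 667 mm⁴.
Top flange: 190 × 10, A = 1 900 mm², y = 265 mm, Ī = 15833.3 mm⁴.
Transfer each piece to a horizontal axis along the bottom face using Ī + A·d² with d = y − 0:
  bottom flange: d = 5 mm → contributes +63333.3 mm⁴
  web: d = 135 mm → contributes +117 166 667 mm⁴
  top flange: d = 265 mm → contributes +133 443 333 mm⁴
Total I = 250 673 333 mm⁴.

I_base ≈ 2.507 × 10⁸ mm⁴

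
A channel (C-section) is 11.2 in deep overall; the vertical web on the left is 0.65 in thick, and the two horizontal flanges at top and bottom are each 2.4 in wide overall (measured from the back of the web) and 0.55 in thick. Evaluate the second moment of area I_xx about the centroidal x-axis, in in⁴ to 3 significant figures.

Decompose the section into non-overlapping parts with the origin at the bottom-left of its bounding rectangle.
Web: 0.65 × 11.2, A = 7.28 in², y = 5.6 in, Ī = 76.1 in⁴.
Top flange (beyond web): 1.75 × 0.55, A = 0.9625 in², y = 10.925 in, Ī = 0.024263 in⁴.
Bottom flange (beyond web): 1.75 × 0.55, A = 0.9625 in², y = 0.275 in, Ī = 0.024263 in⁴.
By symmetry the centroid is at mid-height, ȳ = 5.6 in.
Transfer each piece to the centroidal x-axis using Ī + A·d² with d = y − 5.6:
  web: d = 0 in → contributes +76.1 in⁴
  top flange (beyond web): d = 5.325 in → contributes +27.317 in⁴
  bottom flange (beyond web): d = -5.325 in → contributes +27.317 in⁴
Total I = 130.73 in⁴.

I_xx ≈ 131 in⁴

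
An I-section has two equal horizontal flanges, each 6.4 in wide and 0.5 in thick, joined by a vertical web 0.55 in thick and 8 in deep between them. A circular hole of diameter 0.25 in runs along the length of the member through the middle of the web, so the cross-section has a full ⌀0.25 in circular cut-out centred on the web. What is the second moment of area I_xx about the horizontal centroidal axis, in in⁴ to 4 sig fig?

I_xx ≈ 139.2 in⁴

Decompose the section into non-overlapping parts with the origin at the bottom-left of its bounding rectangle.
Bottom flange: 6.4 × 0.5, A = 3.2 in², y = 0.25 in, Ī = 0.0666667 in⁴.
Web: 0.55 × 8, A = 4.4 in², y = 4.5 in, Ī = 23.4667 in⁴.
Top flange: 6.4 × 0.5, A = 3.2 in², y = 8.75 in, Ī = 0.0666667 in⁴.
Hole (subtracted): ⌀0.25, A = 0.0490874 in², y = 4.5 in, Ī = 0.000191748 in⁴.
By symmetry the centroid is at mid-height, ȳ = 4.5 in.
Transfer each piece to the horizontal centroidal axis using Ī + A·d² with d = y − 4.5:
  bottom flange: d = -4.25 in → contributes +57.8667 in⁴
  web: d = 0 in → contributes +23.4667 in⁴
  top flange: d = 4.25 in → contributes +57.8667 in⁴
  hole: d = 0 in → contributes −0.000191748 in⁴
Total I = 139.2 in⁴.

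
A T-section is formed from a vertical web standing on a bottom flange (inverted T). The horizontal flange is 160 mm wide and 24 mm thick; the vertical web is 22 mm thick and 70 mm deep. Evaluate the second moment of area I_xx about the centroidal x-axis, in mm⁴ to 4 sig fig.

Split into non-overlapping primitives; take the origin at the lower-left of the bounding box.
Flange: 160 × 24, A = 3 840 mm², y = 12 mm, Ī = 184 320 mm⁴.
Web: 22 × 70, A = 1 540 mm², y = 59 mm, Ī = 628 833 mm⁴.
Centroid: ȳ = ΣA·y / ΣA = 25.4535 mm.
Transfer each piece to the centroidal x-axis using Ī + A·d² with d = y − 25.4535:
  flange: d = -13.4535 mm → contributes +879 350 mm⁴
  web: d = 33.5465 mm → contributes +2 361 896 mm⁴
Total I = 3 241 247 mm⁴.

I_xx ≈ 3.241 × 10⁶ mm⁴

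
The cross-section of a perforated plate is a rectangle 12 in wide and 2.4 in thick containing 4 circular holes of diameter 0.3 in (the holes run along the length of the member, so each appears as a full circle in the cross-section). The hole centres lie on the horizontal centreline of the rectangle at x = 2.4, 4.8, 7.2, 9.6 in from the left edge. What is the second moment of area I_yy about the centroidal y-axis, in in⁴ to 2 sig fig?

I_yy ≈ 340 in⁴

Split into non-overlapping primitives; take the origin at the lower-left of the bounding box.
Plate: 12 × 2.4, A = 28.8 in², x = 6 in, Ī = 345.6 in⁴.
Hole 1 (subtracted): ⌀0.3, A = 0.07069 in², x = 2.4 in, Ī = 0.0003976 in⁴.
Hole 2 (subtracted): ⌀0.3, A = 0.07069 in², x = 4.8 in, Ī = 0.0003976 in⁴.
Hole 3 (subtracted): ⌀0.3, A = 0.07069 in², x = 7.2 in, Ī = 0.0003976 in⁴.
Hole 4 (subtracted): ⌀0.3, A = 0.07069 in², x = 9.6 in, Ī = 0.0003976 in⁴.
By symmetry the centroid is at mid-width, x̄ = 6 in.
Transfer each piece to the centroidal y-axis using Ī + A·d² with d = x − 6:
  plate: d = 0 in → contributes +345.6 in⁴
  hole 1: d = -3.6 in → contributes −0.9165 in⁴
  hole 2: d = -1.2 in → contributes −0.1022 in⁴
  hole 3: d = 1.2 in → contributes −0.1022 in⁴
  hole 4: d = 3.6 in → contributes −0.9165 in⁴
Total I = 343.6 in⁴.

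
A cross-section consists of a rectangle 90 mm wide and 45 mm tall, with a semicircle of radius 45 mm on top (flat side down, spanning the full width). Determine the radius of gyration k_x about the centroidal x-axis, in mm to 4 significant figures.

k_x ≈ 24.15 mm

Split into non-overlapping primitives; take the origin at the lower-left of the bounding box.
Rectangular body: 90 × 45, A = 4 050 mm², y = 22.5 mm, Ī = 683 438 mm⁴.
Semicircular cap: semicircle r = 45, A = 3180.86 mm², y = 64.0986 mm, Ī = 450 072 mm⁴.
Centroid: ȳ = ΣA·y / ΣA = 40.7993 mm.
Transfer each piece to the centroidal x-axis using Ī + A·d² with d = y − 40.7993:
  rectangular body: d = -18.2993 mm → contributes +2 039 632 mm⁴
  semicircular cap: d = 23.2993 mm → contributes +2 176 832 mm⁴
Total I = 4 216 464 mm⁴.
Radius of gyration: k = √(I/A) = √(4 216 464 / 7230.86) = 24.1479 mm.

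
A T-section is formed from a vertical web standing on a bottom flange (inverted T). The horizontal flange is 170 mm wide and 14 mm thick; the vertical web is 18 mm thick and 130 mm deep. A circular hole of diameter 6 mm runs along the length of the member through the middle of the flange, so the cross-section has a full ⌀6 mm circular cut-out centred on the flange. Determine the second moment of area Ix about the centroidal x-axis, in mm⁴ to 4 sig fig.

Ix ≈ 9.415 × 10⁶ mm⁴

Treat the section as a set of non-overlapping primitives; coordinates are from the bounding-box lower-left.
Flange: 170 × 14, A = 2 380 mm², y = 7 mm, Ī = 38873.3 mm⁴.
Web: 18 × 130, A = 2 340 mm², y = 79 mm, Ī = 3 295 500 mm⁴.
Hole (subtracted): ⌀6, A = 28.2743 mm², y = 7 mm, Ī = 63.6173 mm⁴.
Centroid: ȳ = ΣA·y / ΣA = 42.91 mm.
Transfer each piece to the centroidal x-axis using Ī + A·d² with d = y − 42.91:
  flange: d = -35.91 mm → contributes +3 107 955 mm⁴
  web: d = 36.09 mm → contributes +6 343 317 mm⁴
  hole: d = -35.91 mm → contributes −36524.2 mm⁴
Total I = 9 414 748 mm⁴.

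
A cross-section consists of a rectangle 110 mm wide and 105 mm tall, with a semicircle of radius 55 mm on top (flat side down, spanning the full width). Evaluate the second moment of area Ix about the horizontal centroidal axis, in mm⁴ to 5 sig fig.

Ix ≈ 3.0981 × 10⁷ mm⁴

Treat the section as a set of non-overlapping primitives; coordinates are from the bounding-box lower-left.
Rectangular body: 110 × 105, A = 11 550 mm², y = 52.5 mm, Ī = 10 611 563 mm⁴.
Semicircular cap: semicircle r = 55, A = 4751.659 mm², y = 128.3427 mm, Ī = 1 004 345 mm⁴.
Centroid: ȳ = ΣA·y / ΣA = 74.60688 mm.
Transfer each piece to the horizontal centroidal axis using Ī + A·d² with d = y − 74.60688:
  rectangular body: d = -22.10688 mm → contributes +16 256 209 mm⁴
  semicircular cap: d = 53.73585 mm → contributes +14 724 957 mm⁴
Total I = 30 981 166 mm⁴.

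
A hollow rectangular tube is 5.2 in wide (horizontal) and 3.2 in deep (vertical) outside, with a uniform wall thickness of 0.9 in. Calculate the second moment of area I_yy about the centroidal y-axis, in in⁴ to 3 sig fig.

I_yy ≈ 32.9 in⁴

Decompose the section into non-overlapping parts with the origin at the bottom-left of its bounding rectangle.
Outer rectangle: 5.2 × 3.2, A = 16.64 in², x = 2.6 in, Ī = 37.495 in⁴.
Inner void (subtracted): 3.4 × 1.4, A = 4.76 in², x = 2.6 in, Ī = 4.5855 in⁴.
By symmetry the centroid is at mid-width, x̄ = 2.6 in.
All pieces are centred on the centroidal y-axis, so I = ΣĪ (holes subtracted) = 32.91 in⁴.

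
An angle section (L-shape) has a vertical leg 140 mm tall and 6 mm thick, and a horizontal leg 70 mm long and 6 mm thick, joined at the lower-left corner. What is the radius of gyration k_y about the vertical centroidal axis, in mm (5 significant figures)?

Decompose the section into non-overlapping parts with the origin at the bottom-left of its bounding rectangle.
Vertical leg: 6 × 140, A = 840 mm², x = 3 mm, Ī = 2 520 mm⁴.
Horizontal leg (remainder): 64 × 6, A = 384 mm², x = 38 mm, Ī = 131 072 mm⁴.
Centroid: x̄ = ΣA·x / ΣA = 13.98039 mm.
Transfer each piece to the vertical centroidal axis using Ī + A·d² with d = x − 13.98039:
  vertical leg: d = -10.98039 mm → contributes +103 798 mm⁴
  horizontal leg (remainder): d = 24.01961 mm → contributes +352617.6 mm⁴
Total I = 456415.5 mm⁴.
Radius of gyration: k = √(I/A) = √(456415.5 / 1 224) = 19.31032 mm.

k_y ≈ 19.310 mm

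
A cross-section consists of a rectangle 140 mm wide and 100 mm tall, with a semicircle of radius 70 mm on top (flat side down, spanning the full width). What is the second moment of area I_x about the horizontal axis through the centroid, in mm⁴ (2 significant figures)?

Treat the section as a set of non-overlapping primitives; coordinates are from the bounding-box lower-left.
Rectangular body: 140 × 100, A = 14 000 mm², y = 50 mm, Ī = 11 666 667 mm⁴.
Semicircular cap: semicircle r = 70, A = 7 697 mm², y = 129.7 mm, Ī = 2 635 265 mm⁴.
Centroid: ȳ = ΣA·y / ΣA = 78.28 mm.
Transfer each piece to the horizontal axis through the centroid using Ī + A·d² with d = y − 78.28:
  rectangular body: d = -28.28 mm → contributes +22 860 488 mm⁴
  semicircular cap: d = 51.43 mm → contributes +22 995 859 mm⁴
Total I = 45 856 347 mm⁴.

I_x ≈ 4.6 × 10⁷ mm⁴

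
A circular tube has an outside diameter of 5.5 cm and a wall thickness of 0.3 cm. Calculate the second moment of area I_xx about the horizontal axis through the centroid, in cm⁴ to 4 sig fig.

I_xx ≈ 16.62 cm⁴

Decompose the section into non-overlapping parts with the origin at the bottom-left of its bounding rectangle.
Outer circle: ⌀5.5, A = 23.7583 cm², y = 2.75 cm, Ī = 44.918 cm⁴.
Bore (subtracted): ⌀4.9, A = 18.8574 cm², y = 2.75 cm, Ī = 28.2979 cm⁴.
By symmetry the centroid is at mid-height, ȳ = 2.75 cm.
All pieces are centred on the horizontal axis through the centroid, so I = ΣĪ (holes subtracted) = 16.6201 cm⁴.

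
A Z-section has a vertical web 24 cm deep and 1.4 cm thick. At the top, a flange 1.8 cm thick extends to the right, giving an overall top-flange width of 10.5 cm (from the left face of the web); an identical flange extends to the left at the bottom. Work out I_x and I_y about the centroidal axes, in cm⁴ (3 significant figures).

I_x ≈ 5660 cm⁴, I_y ≈ 1130 cm⁴

Treat the section as a set of non-overlapping primitives; coordinates are from the bounding-box lower-left.
Web: 1.4 × 24, A = 33.6 cm², y = 12 cm, Ī = 1612.8 cm⁴.
Top flange (beyond web): 9.1 × 1.8, A = 16.38 cm², y = 23.1 cm, Ī = 4.4226 cm⁴.
Bottom flange (beyond web): 9.1 × 1.8, A = 16.38 cm², y = 0.9 cm, Ī = 4.4226 cm⁴.
Centroid: ȳ = ΣA·y / ΣA = 12 cm.
Transfer each piece to the centroidal x-axis using Ī + A·d² with d = y − 12:
  web: d = 0 cm → contributes +1612.8 cm⁴
  top flange (beyond web): d = 11.1 cm → contributes +2022.6 cm⁴
  bottom flange (beyond web): d = -11.1 cm → contributes +2022.6 cm⁴
Total I = 5 658 cm⁴.
For the y-axis: x̄ = 9.8 cm.
Repeating about the centroidal y-axis gives I_y = 1134.5 cm⁴.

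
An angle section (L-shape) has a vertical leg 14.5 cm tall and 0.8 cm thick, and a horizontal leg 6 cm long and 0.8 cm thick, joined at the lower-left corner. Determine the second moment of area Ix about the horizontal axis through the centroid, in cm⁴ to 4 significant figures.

Ix ≈ 347.1 cm⁴

Split into non-overlapping primitives; take the origin at the lower-left of the bounding box.
Vertical leg: 0.8 × 14.5, A = 11.6 cm², y = 7.25 cm, Ī = 203.242 cm⁴.
Horizontal leg (remainder): 5.2 × 0.8, A = 4.16 cm², y = 0.4 cm, Ī = 0.221867 cm⁴.
Centroid: ȳ = ΣA·y / ΣA = 5.44188 cm.
Transfer each piece to the horizontal axis through the centroid using Ī + A·d² with d = y − 5.44188:
  vertical leg: d = 1.80812 cm → contributes +241.166 cm⁴
  horizontal leg (remainder): d = -5.04188 cm → contributes +105.971 cm⁴
Total I = 347.137 cm⁴.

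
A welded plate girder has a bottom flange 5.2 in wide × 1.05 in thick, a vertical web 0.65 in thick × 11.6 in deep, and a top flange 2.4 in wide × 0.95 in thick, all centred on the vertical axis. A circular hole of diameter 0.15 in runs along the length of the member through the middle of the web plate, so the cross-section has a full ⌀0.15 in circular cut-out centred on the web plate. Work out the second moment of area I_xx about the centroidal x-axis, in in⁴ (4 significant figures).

Decompose the section into non-overlapping parts with the origin at the bottom-left of its bounding rectangle.
Bottom plate: 5.2 × 1.05, A = 5.46 in², y = 0.525 in, Ī = 0.501638 in⁴.
Web plate: 0.65 × 11.6, A = 7.54 in², y = 6.85 in, Ī = 84.5485 in⁴.
Top plate: 2.4 × 0.95, A = 2.28 in², y = 13.125 in, Ī = 0.171475 in⁴.
Hole (subtracted): ⌀0.15, A = 0.0176715 in², y = 6.85 in, Ī = 0.0000248505 in⁴.
Centroid: ȳ = ΣA·y / ΣA = 5.52468 in.
Transfer each piece to the centroidal x-axis using Ī + A·d² with d = y − 5.52468:
  bottom plate: d = -4.99968 in → contributes +136.984 in⁴
  web plate: d = 1.32532 in → contributes +97.7924 in⁴
  top plate: d = 7.60032 in → contributes +131.875 in⁴
  hole: d = 1.32532 in → contributes −0.0310644 in⁴
Total I = 366.621 in⁴.

I_xx ≈ 366.6 in⁴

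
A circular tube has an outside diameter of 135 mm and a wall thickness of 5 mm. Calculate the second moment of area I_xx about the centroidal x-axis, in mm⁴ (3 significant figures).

Split into non-overlapping primitives; take the origin at the lower-left of the bounding box.
Outer circle: ⌀135, A = 14 314 mm², y = 67.5 mm, Ī = 16 304 406 mm⁴.
Bore (subtracted): ⌀125, A = 12 272 mm², y = 67.5 mm, Ī = 11 984 225 mm⁴.
By symmetry the centroid is at mid-height, ȳ = 67.5 mm.
All pieces are centred on the centroidal x-axis, so I = ΣĪ (holes subtracted) = 4 320 181 mm⁴.

I_xx ≈ 4.32 × 10⁶ mm⁴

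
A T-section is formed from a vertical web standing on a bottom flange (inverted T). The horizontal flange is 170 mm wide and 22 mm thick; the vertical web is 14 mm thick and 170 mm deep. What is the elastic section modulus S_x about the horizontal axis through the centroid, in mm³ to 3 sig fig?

S_x ≈ 1.34 × 10⁵ mm³

Treat the section as a set of non-overlapping primitives; coordinates are from the bounding-box lower-left.
Flange: 170 × 22, A = 3 740 mm², y = 11 mm, Ī = 150 847 mm⁴.
Web: 14 × 170, A = 2 380 mm², y = 107 mm, Ī = 5 731 833 mm⁴.
Centroid: ȳ = ΣA·y / ΣA = 48.333 mm.
Transfer each piece to the horizontal axis through the centroid using Ī + A·d² with d = y − 48.333:
  flange: d = -37.333 mm → contributes +5 363 576 mm⁴
  web: d = 58.667 mm → contributes +13 923 264 mm⁴
Total I = 19 286 840 mm⁴.
Extreme fibre distance c = 143.67 mm; S = I/c = 134 247 mm³.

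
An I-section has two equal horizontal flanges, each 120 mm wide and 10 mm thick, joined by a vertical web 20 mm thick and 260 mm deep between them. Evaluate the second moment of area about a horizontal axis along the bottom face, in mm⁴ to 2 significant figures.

I_base ≈ 2.2 × 10⁸ mm⁴

Split into non-overlapping primitives; take the origin at the lower-left of the bounding box.
Bottom flange: 120 × 10, A = 1 200 mm², y = 5 mm, Ī = 10 000 mm⁴.
Web: 20 × 260, A = 5 200 mm², y = 140 mm, Ī = 29 293 333 mm⁴.
Top flange: 120 × 10, A = 1 200 mm², y = 275 mm, Ī = 10 000 mm⁴.
Transfer each piece to a horizontal axis along the bottom face using Ī + A·d² with d = y − 0:
  bottom flange: d = 5 mm → contributes +40 000 mm⁴
  web: d = 140 mm → contributes +131 213 333 mm⁴
  top flange: d = 275 mm → contributes +90 760 000 mm⁴
Total I = 222 013 333 mm⁴.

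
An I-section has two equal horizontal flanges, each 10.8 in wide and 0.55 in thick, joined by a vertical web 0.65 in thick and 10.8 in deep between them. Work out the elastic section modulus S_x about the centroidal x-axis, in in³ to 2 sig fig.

S_x ≈ 76 in³

Break the section into simple shapes (no overlaps), measuring from the bottom-left corner of the bounding box.
Bottom flange: 10.8 × 0.55, A = 5.94 in², y = 0.275 in, Ī = 0.1497 in⁴.
Web: 0.65 × 10.8, A = 7.02 in², y = 5.95 in, Ī = 68.23 in⁴.
Top flange: 10.8 × 0.55, A = 5.94 in², y = 11.63 in, Ī = 0.1497 in⁴.
By symmetry the centroid is at mid-height, ȳ = 5.95 in.
Transfer each piece to the centroidal x-axis using Ī + A·d² with d = y − 5.95:
  bottom flange: d = -5.675 in → contributes +191.5 in⁴
  web: d = 0 in → contributes +68.23 in⁴
  top flange: d = 5.675 in → contributes +191.5 in⁴
Total I = 451.1 in⁴.
Extreme fibre distance c = 5.95 in; S = I/c = 75.82 in³.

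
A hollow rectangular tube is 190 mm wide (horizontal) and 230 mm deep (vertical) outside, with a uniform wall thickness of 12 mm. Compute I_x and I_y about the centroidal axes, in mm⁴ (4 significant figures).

Break the section into simple shapes (no overlaps), measuring from the bottom-left corner of the bounding box.
Outer rectangle: 190 × 230, A = 43 700 mm², y = 115 mm, Ī = 192 644 167 mm⁴.
Inner void (subtracted): 166 × 206, A = 34 196 mm², y = 115 mm, Ī = 120 928 455 mm⁴.
By symmetry the centroid is at mid-height, ȳ = 115 mm.
All pieces are centred on the centroidal x-axis, so I = ΣĪ (holes subtracted) = 71 715 712 mm⁴.
Repeating about the centroidal y-axis gives I_y = 52 938 752 mm⁴.

I_x ≈ 7.172 × 10⁷ mm⁴, I_y ≈ 5.294 × 10⁷ mm⁴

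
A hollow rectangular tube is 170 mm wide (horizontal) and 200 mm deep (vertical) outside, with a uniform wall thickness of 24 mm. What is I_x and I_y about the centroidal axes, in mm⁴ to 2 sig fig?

I_x ≈ 7.8 × 10⁷ mm⁴, I_y ≈ 5.9 × 10⁷ mm⁴

Split into non-overlapping primitives; take the origin at the lower-left of the bounding box.
Outer rectangle: 170 × 200, A = 34 000 mm², y = 100 mm, Ī = 113 333 333 mm⁴.
Inner void (subtracted): 122 × 152, A = 18 544 mm², y = 100 mm, Ī = 35 703 381 mm⁴.
By symmetry the centroid is at mid-height, ȳ = 100 mm.
All pieces are centred on the centroidal x-axis, so I = ΣĪ (holes subtracted) = 77 629 952 mm⁴.
Repeating about the centroidal y-axis gives I_y = 58 882 592 mm⁴.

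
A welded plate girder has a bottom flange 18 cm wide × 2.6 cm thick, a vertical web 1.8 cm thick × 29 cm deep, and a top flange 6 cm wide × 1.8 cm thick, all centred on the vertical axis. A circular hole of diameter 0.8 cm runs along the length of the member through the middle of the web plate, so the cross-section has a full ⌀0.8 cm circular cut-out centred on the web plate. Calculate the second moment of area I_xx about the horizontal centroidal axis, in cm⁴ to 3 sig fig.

I_xx ≈ 1.49 × 10⁴ cm⁴

Decompose the section into non-overlapping parts with the origin at the bottom-left of its bounding rectangle.
Bottom plate: 18 × 2.6, A = 46.8 cm², y = 1.3 cm, Ī = 26.364 cm⁴.
Web plate: 1.8 × 29, A = 52.2 cm², y = 17.1 cm, Ī = 3658.4 cm⁴.
Top plate: 6 × 1.8, A = 10.8 cm², y = 32.5 cm, Ī = 2.916 cm⁴.
Hole (subtracted): ⌀0.8, A = 0.50265 cm², y = 17.1 cm, Ī = 0.020106 cm⁴.
Centroid: ȳ = ΣA·y / ΣA = 11.856 cm.
Transfer each piece to the horizontal centroidal axis using Ī + A·d² with d = y − 11.856:
  bottom plate: d = -10.556 cm → contributes +5241.6 cm⁴
  web plate: d = 5.2437 cm → contributes +5093.6 cm⁴
  top plate: d = 20.644 cm → contributes +4605.5 cm⁴
  hole: d = 5.2437 cm → contributes −13.841 cm⁴
Total I = 14 927 cm⁴.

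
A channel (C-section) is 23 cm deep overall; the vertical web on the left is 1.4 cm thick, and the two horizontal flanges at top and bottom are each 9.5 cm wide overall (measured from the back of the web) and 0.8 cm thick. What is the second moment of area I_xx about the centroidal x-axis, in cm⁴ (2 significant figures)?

I_xx ≈ 3000 cm⁴

Break the section into simple shapes (no overlaps), measuring from the bottom-left corner of the bounding box.
Web: 1.4 × 23, A = 32.2 cm², y = 11.5 cm, Ī = 1 419 cm⁴.
Top flange (beyond web): 8.1 × 0.8, A = 6.48 cm², y = 22.6 cm, Ī = 0.3456 cm⁴.
Bottom flange (beyond web): 8.1 × 0.8, A = 6.48 cm², y = 0.4 cm, Ī = 0.3456 cm⁴.
By symmetry the centroid is at mid-height, ȳ = 11.5 cm.
Transfer each piece to the centroidal x-axis using Ī + A·d² with d = y − 11.5:
  web: d = 0 cm → contributes +1 419 cm⁴
  top flange (beyond web): d = 11.1 cm → contributes +798.7 cm⁴
  bottom flange (beyond web): d = -11.1 cm → contributes +798.7 cm⁴
Total I = 3 017 cm⁴.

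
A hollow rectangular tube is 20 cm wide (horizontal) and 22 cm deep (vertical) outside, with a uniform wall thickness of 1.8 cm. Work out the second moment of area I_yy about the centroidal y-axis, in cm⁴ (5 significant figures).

Decompose the section into non-overlapping parts with the origin at the bottom-left of its bounding rectangle.
Outer rectangle: 20 × 22, A = 440 cm², x = 10 cm, Ī = 14666.67 cm⁴.
Inner void (subtracted): 16.4 × 18.4, A = 301.76 cm², x = 10 cm, Ī = 6763.447 cm⁴.
By symmetry the centroid is at mid-width, x̄ = 10 cm.
All pieces are centred on the centroidal y-axis, so I = ΣĪ (holes subtracted) = 7903.219 cm⁴.

I_yy ≈ 7903.2 cm⁴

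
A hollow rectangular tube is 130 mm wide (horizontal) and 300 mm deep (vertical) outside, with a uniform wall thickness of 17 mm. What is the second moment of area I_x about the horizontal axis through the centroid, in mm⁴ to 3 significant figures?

I_x ≈ 1.42 × 10⁸ mm⁴

Break the section into simple shapes (no overlaps), measuring from the bottom-left corner of the bounding box.
Outer rectangle: 130 × 300, A = 39 000 mm², y = 150 mm, Ī = 292 500 000 mm⁴.
Inner void (subtracted): 96 × 266, A = 25 536 mm², y = 150 mm, Ī = 150 568 768 mm⁴.
By symmetry the centroid is at mid-height, ȳ = 150 mm.
All pieces are centred on the horizontal axis through the centroid, so I = ΣĪ (holes subtracted) = 141 931 232 mm⁴.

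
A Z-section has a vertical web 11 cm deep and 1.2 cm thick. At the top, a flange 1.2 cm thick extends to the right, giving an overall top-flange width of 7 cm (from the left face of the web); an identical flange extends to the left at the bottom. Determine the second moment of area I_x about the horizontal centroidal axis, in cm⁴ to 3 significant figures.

I_x ≈ 469 cm⁴

Treat the section as a set of non-overlapping primitives; coordinates are from the bounding-box lower-left.
Web: 1.2 × 11, A = 13.2 cm², y = 5.5 cm, Ī = 133.1 cm⁴.
Top flange (beyond web): 5.8 × 1.2, A = 6.96 cm², y = 10.4 cm, Ī = 0.8352 cm⁴.
Bottom flange (beyond web): 5.8 × 1.2, A = 6.96 cm², y = 0.6 cm, Ī = 0.8352 cm⁴.
Centroid: ȳ = ΣA·y / ΣA = 5.5 cm.
Transfer each piece to the horizontal centroidal axis using Ī + A·d² with d = y − 5.5:
  web: d = 0 cm → contributes +133.1 cm⁴
  top flange (beyond web): d = 4.9 cm → contributes +167.94 cm⁴
  bottom flange (beyond web): d = -4.9 cm → contributes +167.94 cm⁴
Total I = 468.99 cm⁴.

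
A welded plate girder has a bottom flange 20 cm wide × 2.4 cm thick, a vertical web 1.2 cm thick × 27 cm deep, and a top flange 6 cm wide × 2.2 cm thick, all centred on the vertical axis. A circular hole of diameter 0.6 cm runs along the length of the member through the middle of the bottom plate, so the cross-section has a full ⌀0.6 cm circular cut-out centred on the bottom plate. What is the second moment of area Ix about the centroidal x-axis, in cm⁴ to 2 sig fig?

Ix ≈ 1.2 × 10⁴ cm⁴

Treat the section as a set of non-overlapping primitives; coordinates are from the bounding-box lower-left.
Bottom plate: 20 × 2.4, A = 48 cm², y = 1.2 cm, Ī = 23.04 cm⁴.
Web plate: 1.2 × 27, A = 32.4 cm², y = 15.9 cm, Ī = 1 968 cm⁴.
Top plate: 6 × 2.2, A = 13.2 cm², y = 30.5 cm, Ī = 5.324 cm⁴.
Hole (subtracted): ⌀0.6, A = 0.2827 cm², y = 1.2 cm, Ī = 0.006362 cm⁴.
Centroid: ȳ = ΣA·y / ΣA = 10.45 cm.
Transfer each piece to the centroidal x-axis using Ī + A·d² with d = y − 10.45:
  bottom plate: d = -9.248 cm → contributes +4 129 cm⁴
  web plate: d = 5.452 cm → contributes +2 931 cm⁴
  top plate: d = 20.05 cm → contributes +5 313 cm⁴
  hole: d = -9.248 cm → contributes −24.19 cm⁴
Total I = 12 348 cm⁴.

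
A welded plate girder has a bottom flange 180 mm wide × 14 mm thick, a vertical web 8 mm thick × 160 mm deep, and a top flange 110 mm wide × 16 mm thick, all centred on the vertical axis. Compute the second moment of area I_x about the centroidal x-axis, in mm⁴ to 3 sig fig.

Break the section into simple shapes (no overlaps), measuring from the bottom-left corner of the bounding box.
Bottom plate: 180 × 14, A = 2 520 mm², y = 7 mm, Ī = 41 160 mm⁴.
Web plate: 8 × 160, A = 1 280 mm², y = 94 mm, Ī = 2 730 667 mm⁴.
Top plate: 110 × 16, A = 1 760 mm², y = 182 mm, Ī = 37 547 mm⁴.
Centroid: ȳ = ΣA·y / ΣA = 82.424 mm.
Transfer each piece to the centroidal x-axis using Ī + A·d² with d = y − 82.424:
  bottom plate: d = -75.424 mm → contributes +14 377 060 mm⁴
  web plate: d = 11.576 mm → contributes +2 902 178 mm⁴
  top plate: d = 99.576 mm → contributes +17 488 454 mm⁴
Total I = 34 767 692 mm⁴.

I_x ≈ 3.48 × 10⁷ mm⁴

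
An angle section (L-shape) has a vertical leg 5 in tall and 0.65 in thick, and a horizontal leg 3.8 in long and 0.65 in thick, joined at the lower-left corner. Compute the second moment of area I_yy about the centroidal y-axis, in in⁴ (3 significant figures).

I_yy ≈ 6.34 in⁴

Decompose the section into non-overlapping parts with the origin at the bottom-left of its bounding rectangle.
Vertical leg: 0.65 × 5, A = 3.25 in², x = 0.325 in, Ī = 0.11443 in⁴.
Horizontal leg (remainder): 3.15 × 0.65, A = 2.0475 in², x = 2.225 in, Ī = 1.693 in⁴.
Centroid: x̄ = ΣA·x / ΣA = 1.0594 in.
Transfer each piece to the centroidal y-axis using Ī + A·d² with d = x − 1.0594:
  vertical leg: d = -0.73436 in → contributes +1.8671 in⁴
  horizontal leg (remainder): d = 1.1656 in → contributes +4.475 in⁴
Total I = 6.3421 in⁴.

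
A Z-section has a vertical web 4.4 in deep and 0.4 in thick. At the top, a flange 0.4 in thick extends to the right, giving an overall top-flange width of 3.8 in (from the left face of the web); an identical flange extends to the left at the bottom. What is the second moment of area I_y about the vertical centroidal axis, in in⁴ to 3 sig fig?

Decompose the section into non-overlapping parts with the origin at the bottom-left of its bounding rectangle.
Web: 0.4 × 4.4, A = 1.76 in², x = 3.6 in, Ī = 0.023467 in⁴.
Top flange (beyond web): 3.4 × 0.4, A = 1.36 in², x = 5.5 in, Ī = 1.3101 in⁴.
Bottom flange (beyond web): 3.4 × 0.4, A = 1.36 in², x = 1.7 in, Ī = 1.3101 in⁴.
Centroid: x̄ = ΣA·x / ΣA = 3.6 in.
Transfer each piece to the vertical centroidal axis using Ī + A·d² with d = x − 3.6:
  web: d = 0 in → contributes +0.023467 in⁴
  top flange (beyond web): d = 1.9 in → contributes +6.2197 in⁴
  bottom flange (beyond web): d = -1.9 in → contributes +6.2197 in⁴
Total I = 12.463 in⁴.

I_y ≈ 12.5 in⁴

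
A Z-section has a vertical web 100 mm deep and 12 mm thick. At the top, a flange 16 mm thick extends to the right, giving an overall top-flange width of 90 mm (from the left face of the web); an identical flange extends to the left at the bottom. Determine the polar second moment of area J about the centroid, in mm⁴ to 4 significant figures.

Split into non-overlapping primitives; take the origin at the lower-left of the bounding box.
Web: 12 × 100, A = 1 200 mm², y = 50 mm, Ī = 1 000 000 mm⁴.
Top flange (beyond web): 78 × 16, A = 1 248 mm², y = 92 mm, Ī = 26 624 mm⁴.
Bottom flange (beyond web): 78 × 16, A = 1 248 mm², y = 8 mm, Ī = 26 624 mm⁴.
Centroid: ȳ = ΣA·y / ΣA = 50 mm.
Transfer each piece to the centroidal x-axis using Ī + A·d² with d = y − 50:
  web: d = 0 mm → contributes +1 000 000 mm⁴
  top flange (beyond web): d = 42 mm → contributes +2 228 096 mm⁴
  bottom flange (beyond web): d = -42 mm → contributes +2 228 096 mm⁴
Total I = 5 456 192 mm⁴.
For the y-axis: x̄ = 84 mm.
Repeating about the centroidal y-axis gives I_y = 6 334 272 mm⁴.
Polar second moment: J = I_x + I_y = 11 790 464 mm⁴.

J ≈ 1.179 × 10⁷ mm⁴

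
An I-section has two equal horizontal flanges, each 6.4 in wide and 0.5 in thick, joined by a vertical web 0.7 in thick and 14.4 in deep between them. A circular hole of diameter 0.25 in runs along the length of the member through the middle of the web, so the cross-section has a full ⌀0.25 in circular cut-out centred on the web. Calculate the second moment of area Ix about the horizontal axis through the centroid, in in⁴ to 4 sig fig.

Split into non-overlapping primitives; take the origin at the lower-left of the bounding box.
Bottom flange: 6.4 × 0.5, A = 3.2 in², y = 0.25 in, Ī = 0.0666667 in⁴.
Web: 0.7 × 14.4, A = 10.08 in², y = 7.7 in, Ī = 174.182 in⁴.
Top flange: 6.4 × 0.5, A = 3.2 in², y = 15.15 in, Ī = 0.0666667 in⁴.
Hole (subtracted): ⌀0.25, A = 0.0490874 in², y = 7.7 in, Ī = 0.000191748 in⁴.
By symmetry the centroid is at mid-height, ȳ = 7.7 in.
Transfer each piece to the horizontal axis through the centroid using Ī + A·d² with d = y − 7.7:
  bottom flange: d = -7.45 in → contributes +177.675 in⁴
  web: d = 0 in → contributes +174.182 in⁴
  top flange: d = 7.45 in → contributes +177.675 in⁴
  hole: d = 0 in → contributes −0.000191748 in⁴
Total I = 529.532 in⁴.

Ix ≈ 529.5 in⁴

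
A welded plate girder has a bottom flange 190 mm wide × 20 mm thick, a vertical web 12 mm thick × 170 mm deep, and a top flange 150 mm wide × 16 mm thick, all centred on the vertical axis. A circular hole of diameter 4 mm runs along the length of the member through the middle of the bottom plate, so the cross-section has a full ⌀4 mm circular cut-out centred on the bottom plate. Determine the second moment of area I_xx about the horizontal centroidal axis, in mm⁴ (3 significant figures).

I_xx ≈ 5.78 × 10⁷ mm⁴

Treat the section as a set of non-overlapping primitives; coordinates are from the bounding-box lower-left.
Bottom plate: 190 × 20, A = 3 800 mm², y = 10 mm, Ī = 126 667 mm⁴.
Web plate: 12 × 170, A = 2 040 mm², y = 105 mm, Ī = 4 913 000 mm⁴.
Top plate: 150 × 16, A = 2 400 mm², y = 198 mm, Ī = 51 200 mm⁴.
Hole (subtracted): ⌀4, A = 12.566 mm², y = 10 mm, Ī = 12.566 mm⁴.
Centroid: ȳ = ΣA·y / ΣA = 88.396 mm.
Transfer each piece to the horizontal centroidal axis using Ī + A·d² with d = y − 88.396:
  bottom plate: d = -78.396 mm → contributes +23 481 364 mm⁴
  web plate: d = 16.604 mm → contributes +5 475 396 mm⁴
  top plate: d = 109.6 mm → contributes +28 882 353 mm⁴
  hole: d = -78.396 mm → contributes −77 245 mm⁴
Total I = 57 761 868 mm⁴.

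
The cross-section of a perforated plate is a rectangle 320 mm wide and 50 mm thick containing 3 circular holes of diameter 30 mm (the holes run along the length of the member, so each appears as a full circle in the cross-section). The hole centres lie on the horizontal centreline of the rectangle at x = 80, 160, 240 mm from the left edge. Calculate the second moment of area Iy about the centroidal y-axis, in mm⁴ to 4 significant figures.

Decompose the section into non-overlapping parts with the origin at the bottom-left of its bounding rectangle.
Plate: 320 × 50, A = 16 000 mm², x = 160 mm, Ī = 136 533 333 mm⁴.
Hole 1 (subtracted): ⌀30, A = 706.858 mm², x = 80 mm, Ī = 39760.8 mm⁴.
Hole 2 (subtracted): ⌀30, A = 706.858 mm², x = 160 mm, Ī = 39760.8 mm⁴.
Hole 3 (subtracted): ⌀30, A = 706.858 mm², x = 240 mm, Ī = 39760.8 mm⁴.
By symmetry the centroid is at mid-width, x̄ = 160 mm.
Transfer each piece to the centroidal y-axis using Ī + A·d² with d = x − 160:
  plate: d = 0 mm → contributes +136 533 333 mm⁴
  hole 1: d = -80 mm → contributes −4 563 654 mm⁴
  hole 2: d = 0 mm → contributes −39760.8 mm⁴
  hole 3: d = 80 mm → contributes −4 563 654 mm⁴
Total I = 127 366 264 mm⁴.

Iy ≈ 1.274 × 10⁸ mm⁴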